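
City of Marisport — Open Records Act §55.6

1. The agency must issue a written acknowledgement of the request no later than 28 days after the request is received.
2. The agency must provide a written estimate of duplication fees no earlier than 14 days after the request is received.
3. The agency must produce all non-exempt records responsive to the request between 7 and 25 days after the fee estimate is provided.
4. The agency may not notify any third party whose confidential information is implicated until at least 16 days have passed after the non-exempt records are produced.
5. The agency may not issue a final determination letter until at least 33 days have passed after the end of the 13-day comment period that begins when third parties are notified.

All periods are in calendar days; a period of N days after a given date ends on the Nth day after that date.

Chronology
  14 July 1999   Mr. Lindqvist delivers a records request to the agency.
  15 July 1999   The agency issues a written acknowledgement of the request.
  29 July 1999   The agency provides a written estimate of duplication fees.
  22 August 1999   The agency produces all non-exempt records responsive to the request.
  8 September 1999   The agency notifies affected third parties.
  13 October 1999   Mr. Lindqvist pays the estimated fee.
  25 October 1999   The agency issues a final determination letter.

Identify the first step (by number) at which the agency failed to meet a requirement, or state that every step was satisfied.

(1) due by 14 July 1999 + 28 days = 11 August 1999; done 15 July 1999 — timely.
(2) permitted from 14 July 1999 + 14 days = 28 July 1999 onward; 29 July 1999 is on or after that date.
(3) the permitted window runs from 29 July 1999 + 7 = 5 August 1999 to 29 July 1999 + 25 = 23 August 1999; done 22 August 1999, which is between those dates.
(4) permitted from 22 August 1999 + 16 days = 7 September 1999 onward; 8 September 1999 is on or after that date.
(5) permitted from 21 September 1999 + 33 days = 24 October 1999 onward; done 25 October 1999, after the minimum wait.

None — every step was satisfied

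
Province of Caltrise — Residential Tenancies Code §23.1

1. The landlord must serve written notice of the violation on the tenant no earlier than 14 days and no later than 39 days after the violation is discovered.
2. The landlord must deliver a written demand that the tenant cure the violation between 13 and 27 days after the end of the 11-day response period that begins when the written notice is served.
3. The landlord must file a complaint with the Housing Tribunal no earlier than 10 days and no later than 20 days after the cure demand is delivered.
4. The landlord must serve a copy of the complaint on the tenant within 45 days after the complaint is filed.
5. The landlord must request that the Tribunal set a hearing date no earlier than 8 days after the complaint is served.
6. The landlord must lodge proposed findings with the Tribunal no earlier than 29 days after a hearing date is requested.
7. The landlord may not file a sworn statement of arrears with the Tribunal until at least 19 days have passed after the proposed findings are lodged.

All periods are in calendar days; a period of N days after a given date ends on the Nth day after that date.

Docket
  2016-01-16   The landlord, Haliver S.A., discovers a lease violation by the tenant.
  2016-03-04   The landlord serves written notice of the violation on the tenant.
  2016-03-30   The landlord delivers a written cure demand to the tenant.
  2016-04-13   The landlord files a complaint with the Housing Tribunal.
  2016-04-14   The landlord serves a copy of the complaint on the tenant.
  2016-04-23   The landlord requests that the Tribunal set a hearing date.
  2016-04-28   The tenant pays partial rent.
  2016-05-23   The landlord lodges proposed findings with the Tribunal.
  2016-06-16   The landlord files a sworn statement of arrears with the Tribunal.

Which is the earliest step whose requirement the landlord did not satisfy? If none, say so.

(1) the permitted window runs from 2016-01-16 + 14 = 2016-01-30 to 2016-01-16 + 39 = 2016-02-24; 2016-03-04 is 9 days past the end of the window.
Later steps need not be reached.

Step 1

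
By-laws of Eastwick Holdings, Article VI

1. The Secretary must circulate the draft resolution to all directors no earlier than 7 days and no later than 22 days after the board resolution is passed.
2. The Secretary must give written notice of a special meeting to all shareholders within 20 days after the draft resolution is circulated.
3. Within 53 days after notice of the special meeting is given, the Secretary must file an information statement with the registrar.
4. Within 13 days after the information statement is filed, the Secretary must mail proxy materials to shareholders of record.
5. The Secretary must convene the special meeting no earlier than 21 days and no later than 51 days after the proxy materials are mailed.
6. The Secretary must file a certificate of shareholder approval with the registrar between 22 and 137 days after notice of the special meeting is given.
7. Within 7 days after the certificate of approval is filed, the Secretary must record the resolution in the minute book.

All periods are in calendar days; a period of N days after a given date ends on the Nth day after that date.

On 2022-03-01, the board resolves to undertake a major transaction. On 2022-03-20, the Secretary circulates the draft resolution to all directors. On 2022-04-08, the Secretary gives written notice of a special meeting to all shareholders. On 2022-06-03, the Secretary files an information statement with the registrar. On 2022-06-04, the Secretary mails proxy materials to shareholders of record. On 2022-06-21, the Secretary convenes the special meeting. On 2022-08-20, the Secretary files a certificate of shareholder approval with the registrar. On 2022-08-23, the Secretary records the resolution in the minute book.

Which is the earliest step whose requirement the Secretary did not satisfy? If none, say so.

Step 3

Step 1 — 7 and 22 days from 2022-03-01 (when the board resolution is passed) are 2022-03-08 and 2022-03-23 respectively; done 2022-03-20 — within the window.
Step 2 — counting 20 days from 2022-03-20 (when the draft resolution is circulated) gives a deadline of 2022-04-09; completed 2022-04-08, before the deadline.
Step 3 — counting 53 days from 2022-04-08 (when notice of the special meeting is given) gives a deadline of 2022-05-31; 2022-06-03 misses that deadline by 3 days.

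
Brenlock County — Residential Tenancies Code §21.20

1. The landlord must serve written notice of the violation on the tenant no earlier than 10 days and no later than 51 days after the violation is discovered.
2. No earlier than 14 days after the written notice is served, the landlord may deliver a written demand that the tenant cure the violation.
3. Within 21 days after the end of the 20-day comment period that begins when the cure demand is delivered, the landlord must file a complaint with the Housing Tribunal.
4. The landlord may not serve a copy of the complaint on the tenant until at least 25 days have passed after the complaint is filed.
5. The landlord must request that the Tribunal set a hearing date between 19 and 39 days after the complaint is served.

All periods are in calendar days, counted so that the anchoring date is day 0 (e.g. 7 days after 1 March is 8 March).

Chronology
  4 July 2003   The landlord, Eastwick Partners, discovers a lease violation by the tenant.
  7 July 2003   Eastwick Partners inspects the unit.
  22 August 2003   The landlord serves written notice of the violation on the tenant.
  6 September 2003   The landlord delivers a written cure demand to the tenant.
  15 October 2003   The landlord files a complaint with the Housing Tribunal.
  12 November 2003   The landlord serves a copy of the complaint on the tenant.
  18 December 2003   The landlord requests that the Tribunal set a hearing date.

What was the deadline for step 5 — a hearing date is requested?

Step 5 runs from 12 November 2003, when the complaint is served. The window is 19–39 days after 12 November 2003; it closes on 21 December 2003.

21 December 2003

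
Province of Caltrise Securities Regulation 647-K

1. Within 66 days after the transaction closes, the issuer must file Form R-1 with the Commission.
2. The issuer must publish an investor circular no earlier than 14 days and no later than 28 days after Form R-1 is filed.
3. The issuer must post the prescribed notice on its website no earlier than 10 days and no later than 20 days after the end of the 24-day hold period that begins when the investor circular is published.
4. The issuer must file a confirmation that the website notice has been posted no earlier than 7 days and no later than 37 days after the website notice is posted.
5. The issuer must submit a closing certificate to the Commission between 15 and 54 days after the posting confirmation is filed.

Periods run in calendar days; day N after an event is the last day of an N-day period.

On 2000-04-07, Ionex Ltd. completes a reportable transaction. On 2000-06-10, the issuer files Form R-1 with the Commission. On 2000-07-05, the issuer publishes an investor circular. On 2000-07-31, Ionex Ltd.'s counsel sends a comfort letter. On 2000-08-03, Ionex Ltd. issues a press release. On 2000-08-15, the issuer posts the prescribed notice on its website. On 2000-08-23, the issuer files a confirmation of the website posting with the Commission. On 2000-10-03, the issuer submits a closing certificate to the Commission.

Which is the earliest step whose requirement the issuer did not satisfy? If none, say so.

Step 1 — counting 66 days from 2000-04-07 (when the transaction closes) gives a deadline of 2000-06-12; done 2000-06-10 — timely.
Step 2 — 14 and 28 days from 2000-06-10 (when Form R-1 is filed) are 2000-06-24 and 2000-07-08 respectively; done 2000-07-05 — within the window.
Step 3 — 10 and 20 days from 2000-07-29 (end of the 24-day hold period, which began when the investor circular is published on 2000-07-05) are 2000-08-08 and 2000-08-18 respectively; done 2000-08-15, which is between those dates.
Step 4 — 7 and 37 days from 2000-08-15 (when the website notice is posted) are 2000-08-22 and 2000-09-21 respectively; 2000-08-23 falls inside that range.
Step 5 — 15 and 54 days from 2000-08-23 (when the posting confirmation is filed) are 2000-09-07 and 2000-10-16 respectively; done 2000-10-03 — within the window.

None — every step was satisfied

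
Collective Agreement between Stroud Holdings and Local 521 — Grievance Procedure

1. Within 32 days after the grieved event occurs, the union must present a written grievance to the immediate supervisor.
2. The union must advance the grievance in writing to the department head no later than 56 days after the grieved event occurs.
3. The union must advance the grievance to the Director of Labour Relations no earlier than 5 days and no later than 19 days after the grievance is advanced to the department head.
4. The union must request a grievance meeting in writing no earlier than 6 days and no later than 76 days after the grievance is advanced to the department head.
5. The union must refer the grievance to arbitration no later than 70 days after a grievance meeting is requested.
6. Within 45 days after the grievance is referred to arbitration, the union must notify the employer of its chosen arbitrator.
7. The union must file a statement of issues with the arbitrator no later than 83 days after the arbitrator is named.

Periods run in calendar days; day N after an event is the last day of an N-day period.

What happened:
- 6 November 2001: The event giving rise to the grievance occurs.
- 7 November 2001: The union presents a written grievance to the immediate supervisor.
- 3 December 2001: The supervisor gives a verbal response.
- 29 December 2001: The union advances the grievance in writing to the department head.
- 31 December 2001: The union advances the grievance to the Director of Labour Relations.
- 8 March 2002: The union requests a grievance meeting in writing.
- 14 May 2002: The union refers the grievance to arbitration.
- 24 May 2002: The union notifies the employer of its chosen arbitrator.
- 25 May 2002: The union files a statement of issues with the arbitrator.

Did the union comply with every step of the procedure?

No

Step 1 — counting 32 days from 6 November 2001 (when the grieved event occurs) gives a deadline of 8 December 2001; 7 November 2001 is within that limit.
Step 2 — counting 56 days from 6 November 2001 (when the grieved event occurs) gives a deadline of 1 January 2002; completed 29 December 2001, before the deadline.
Step 3 — 5 and 19 days from 29 December 2001 (when the grievance is advanced to the department head) are 3 January 2002 and 17 January 2002 respectively; done 31 December 2001 — 3 days before the window opened.
That is the first point of non-compliance.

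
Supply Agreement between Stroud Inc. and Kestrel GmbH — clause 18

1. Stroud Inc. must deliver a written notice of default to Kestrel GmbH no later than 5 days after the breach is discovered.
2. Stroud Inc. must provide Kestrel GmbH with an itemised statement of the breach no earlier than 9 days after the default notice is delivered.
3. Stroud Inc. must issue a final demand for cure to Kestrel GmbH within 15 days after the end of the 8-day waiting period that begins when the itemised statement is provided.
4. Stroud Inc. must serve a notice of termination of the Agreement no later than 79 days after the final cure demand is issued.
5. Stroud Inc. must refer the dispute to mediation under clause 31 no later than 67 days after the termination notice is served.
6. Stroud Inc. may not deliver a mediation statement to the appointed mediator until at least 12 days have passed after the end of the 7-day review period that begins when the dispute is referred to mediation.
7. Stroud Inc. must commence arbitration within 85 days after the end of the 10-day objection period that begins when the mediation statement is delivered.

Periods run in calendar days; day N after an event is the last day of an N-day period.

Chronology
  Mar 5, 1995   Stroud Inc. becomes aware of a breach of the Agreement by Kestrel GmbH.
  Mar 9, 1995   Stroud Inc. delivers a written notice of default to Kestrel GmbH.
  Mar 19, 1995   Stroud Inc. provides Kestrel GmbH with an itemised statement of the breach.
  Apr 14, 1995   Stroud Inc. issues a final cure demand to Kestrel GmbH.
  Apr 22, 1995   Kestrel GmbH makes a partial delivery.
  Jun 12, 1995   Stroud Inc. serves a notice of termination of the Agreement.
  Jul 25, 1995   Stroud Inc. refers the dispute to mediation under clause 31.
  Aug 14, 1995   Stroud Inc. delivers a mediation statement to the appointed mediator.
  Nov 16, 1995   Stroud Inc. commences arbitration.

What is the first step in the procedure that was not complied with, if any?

Step 3

Step 1: 5 days after Mar 5, 1995 (when the breach is discovered) is Mar 10, 1995; done Mar 9, 1995 — timely.
Step 2: the earliest permitted date is 9 days after Mar 9, 1995 (when the default notice is delivered), i.e. Mar 18, 1995; done Mar 19, 1995, after the minimum wait.
Step 3: 15 days after Mar 27, 1995 (end of the 8-day waiting period, which began when the itemised statement is provided on Mar 19, 1995) is Apr 11, 1995; not done until Apr 14, 1995, 3 days after the deadline.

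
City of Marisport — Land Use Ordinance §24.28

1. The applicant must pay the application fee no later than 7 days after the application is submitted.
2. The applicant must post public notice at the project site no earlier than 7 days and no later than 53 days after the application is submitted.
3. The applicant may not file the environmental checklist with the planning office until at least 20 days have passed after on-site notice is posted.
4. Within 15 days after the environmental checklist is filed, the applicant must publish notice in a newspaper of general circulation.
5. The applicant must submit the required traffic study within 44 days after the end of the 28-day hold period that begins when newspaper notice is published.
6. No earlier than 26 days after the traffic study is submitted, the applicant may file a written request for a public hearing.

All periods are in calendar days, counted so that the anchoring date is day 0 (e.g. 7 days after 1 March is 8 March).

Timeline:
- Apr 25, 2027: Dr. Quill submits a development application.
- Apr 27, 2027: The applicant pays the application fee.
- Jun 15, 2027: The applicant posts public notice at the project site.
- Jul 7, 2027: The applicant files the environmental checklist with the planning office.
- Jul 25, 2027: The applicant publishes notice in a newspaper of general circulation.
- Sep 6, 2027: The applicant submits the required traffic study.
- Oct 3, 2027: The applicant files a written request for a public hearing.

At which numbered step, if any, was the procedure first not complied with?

Step 1 — counting 7 days from Apr 25, 2027 (when the application is submitted) gives a deadline of May 2, 2027; completed Apr 27, 2027, before the deadline.
Step 2 — 7 and 53 days from Apr 25, 2027 (when the application is submitted) are May 2, 2027 and Jun 17, 2027 respectively; done Jun 15, 2027, which is between those dates.
Step 3 — must wait 20 days from Jun 15, 2027 (when on-site notice is posted), so not before Jul 5, 2027; done Jul 7, 2027 — permitted.
Step 4 — counting 15 days from Jul 7, 2027 (when the environmental checklist is filed) gives a deadline of Jul 22, 2027; done Jul 25, 2027 — 3 days late.
Later steps need not be reached.

Step 4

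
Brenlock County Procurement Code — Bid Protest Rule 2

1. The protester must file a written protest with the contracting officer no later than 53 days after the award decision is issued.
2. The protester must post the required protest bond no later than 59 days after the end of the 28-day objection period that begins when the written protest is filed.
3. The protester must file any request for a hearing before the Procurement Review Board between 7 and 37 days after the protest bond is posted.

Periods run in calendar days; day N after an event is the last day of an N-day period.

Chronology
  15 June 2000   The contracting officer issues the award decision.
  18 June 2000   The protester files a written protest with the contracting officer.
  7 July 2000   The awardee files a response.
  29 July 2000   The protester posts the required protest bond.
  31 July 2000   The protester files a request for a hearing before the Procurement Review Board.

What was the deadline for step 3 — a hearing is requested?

4 September 2000

Step 3 runs from 29 July 2000, when the protest bond is posted. The window is 7–37 days after 29 July 2000; it closes on 4 September 2000.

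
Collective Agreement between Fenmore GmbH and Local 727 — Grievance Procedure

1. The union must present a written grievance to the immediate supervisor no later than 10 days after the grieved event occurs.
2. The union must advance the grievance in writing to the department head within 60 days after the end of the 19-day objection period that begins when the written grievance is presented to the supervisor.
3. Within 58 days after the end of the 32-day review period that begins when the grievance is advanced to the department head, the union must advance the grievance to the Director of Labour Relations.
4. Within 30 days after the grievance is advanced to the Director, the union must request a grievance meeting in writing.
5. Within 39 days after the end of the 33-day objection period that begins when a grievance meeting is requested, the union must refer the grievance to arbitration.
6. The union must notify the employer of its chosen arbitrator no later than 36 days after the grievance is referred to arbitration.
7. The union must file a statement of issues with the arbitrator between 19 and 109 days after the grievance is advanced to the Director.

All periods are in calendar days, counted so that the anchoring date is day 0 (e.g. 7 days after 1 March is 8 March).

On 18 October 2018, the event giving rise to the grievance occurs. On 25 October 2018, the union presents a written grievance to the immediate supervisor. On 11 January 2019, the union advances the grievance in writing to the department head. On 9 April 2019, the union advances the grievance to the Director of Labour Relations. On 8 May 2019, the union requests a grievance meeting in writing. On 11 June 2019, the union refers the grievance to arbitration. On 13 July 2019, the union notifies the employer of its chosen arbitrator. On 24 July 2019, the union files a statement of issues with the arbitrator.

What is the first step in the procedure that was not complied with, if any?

Step 1: 10 days after 18 October 2018 (when the grieved event occurs) is 28 October 2018; 25 October 2018 is within that limit.
Step 2: 60 days after 13 November 2018 (end of the 19-day objection period, which began when the written grievance is presented to the supervisor on 25 October 2018) is 12 January 2019; completed 11 January 2019, before the deadline.
Step 3: 58 days after 12 February 2019 (end of the 32-day review period, which began when the grievance is advanced to the department head on 11 January 2019) is 11 April 2019; done 9 April 2019 — timely.
Step 4: 30 days after 9 April 2019 (when the grievance is advanced to the Director) is 9 May 2019; 8 May 2019 is within that limit.
Step 5: 39 days after 10 June 2019 (end of the 33-day objection period, which began when a grievance meeting is requested on 8 May 2019) is 19 July 2019; completed 11 June 2019, before the deadline.
Step 6: 36 days after 11 June 2019 (when the grievance is referred to arbitration) is 17 July 2019; 13 July 2019 is within that limit.
Step 7: the window is 19–109 days after 9 April 2019 (when the grievance is advanced to the Director), so 28 April 2019 through 27 July 2019; done 24 July 2019 — within the window.

None — every step was satisfied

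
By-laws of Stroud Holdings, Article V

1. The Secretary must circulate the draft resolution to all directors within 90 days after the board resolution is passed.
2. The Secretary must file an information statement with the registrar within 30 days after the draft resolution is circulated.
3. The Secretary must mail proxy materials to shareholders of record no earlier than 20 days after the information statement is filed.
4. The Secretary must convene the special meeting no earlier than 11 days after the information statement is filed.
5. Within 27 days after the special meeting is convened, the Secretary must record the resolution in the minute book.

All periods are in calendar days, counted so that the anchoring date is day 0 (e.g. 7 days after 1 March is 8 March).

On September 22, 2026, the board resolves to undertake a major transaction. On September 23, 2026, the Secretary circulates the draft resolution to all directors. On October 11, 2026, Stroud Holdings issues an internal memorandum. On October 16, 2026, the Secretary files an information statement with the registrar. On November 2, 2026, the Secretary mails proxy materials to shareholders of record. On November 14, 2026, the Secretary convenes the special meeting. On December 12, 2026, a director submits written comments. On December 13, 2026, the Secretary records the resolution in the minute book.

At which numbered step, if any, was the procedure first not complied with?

Step 3

Step 1: 90 days after September 22, 2026 (when the board resolution is passed) is December 21, 2026; September 23, 2026 is within that limit.
Step 2: 30 days after September 23, 2026 (when the draft resolution is circulated) is October 23, 2026; done October 16, 2026 — timely.
Step 3: the earliest permitted date is 20 days after October 16, 2026 (when the information statement is filed), i.e. November 5, 2026; acted on November 2, 2026, 3 days prematurely.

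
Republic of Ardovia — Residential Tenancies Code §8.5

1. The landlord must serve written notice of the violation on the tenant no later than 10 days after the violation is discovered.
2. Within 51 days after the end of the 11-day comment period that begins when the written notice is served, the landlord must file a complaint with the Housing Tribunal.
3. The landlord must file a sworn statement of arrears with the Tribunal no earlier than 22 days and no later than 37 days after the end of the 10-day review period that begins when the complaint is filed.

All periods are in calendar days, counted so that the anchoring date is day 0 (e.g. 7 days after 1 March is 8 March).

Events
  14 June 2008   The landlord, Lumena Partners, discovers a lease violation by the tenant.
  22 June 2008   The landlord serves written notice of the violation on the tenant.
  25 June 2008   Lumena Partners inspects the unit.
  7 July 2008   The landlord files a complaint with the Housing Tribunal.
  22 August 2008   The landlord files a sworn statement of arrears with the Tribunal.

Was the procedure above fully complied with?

Yes

Step 1 — counting 10 days from 14 June 2008 (when the violation is discovered) gives a deadline of 24 June 2008; done 22 June 2008 — timely.
Step 2 — counting 51 days from 3 July 2008 (end of the 11-day comment period, which began when the written notice is served on 22 June 2008) gives a deadline of 23 August 2008; 7 July 2008 is within that limit.
Step 3 — 22 and 37 days from 17 July 2008 (end of the 10-day review period, which began when the complaint is filed on 7 July 2008) are 8 August 2008 and 23 August 2008 respectively; done 22 August 2008, which is between those dates.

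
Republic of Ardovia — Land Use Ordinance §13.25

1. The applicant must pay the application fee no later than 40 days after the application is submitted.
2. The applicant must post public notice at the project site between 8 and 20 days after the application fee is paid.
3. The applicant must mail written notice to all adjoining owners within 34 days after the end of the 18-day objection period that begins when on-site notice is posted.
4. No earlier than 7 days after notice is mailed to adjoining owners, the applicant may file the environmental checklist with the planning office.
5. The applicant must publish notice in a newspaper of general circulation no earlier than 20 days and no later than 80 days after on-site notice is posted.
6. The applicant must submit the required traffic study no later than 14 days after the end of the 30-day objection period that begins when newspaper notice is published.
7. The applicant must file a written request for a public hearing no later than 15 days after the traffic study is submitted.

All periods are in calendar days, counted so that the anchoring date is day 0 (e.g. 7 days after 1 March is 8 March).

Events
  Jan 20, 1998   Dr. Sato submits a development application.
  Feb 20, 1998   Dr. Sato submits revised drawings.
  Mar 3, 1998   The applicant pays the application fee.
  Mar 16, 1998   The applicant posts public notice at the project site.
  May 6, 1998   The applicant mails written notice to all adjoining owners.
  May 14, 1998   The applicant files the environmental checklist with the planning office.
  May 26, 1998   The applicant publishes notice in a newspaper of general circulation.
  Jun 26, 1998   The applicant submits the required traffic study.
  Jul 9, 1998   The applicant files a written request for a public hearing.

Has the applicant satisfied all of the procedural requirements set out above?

No

Step 1 — counting 40 days from Jan 20, 1998 (when the application is submitted) gives a deadline of Mar 1, 1998; not done until Mar 3, 1998, 2 days after the deadline.
No need to go further; step 1 was not satisfied.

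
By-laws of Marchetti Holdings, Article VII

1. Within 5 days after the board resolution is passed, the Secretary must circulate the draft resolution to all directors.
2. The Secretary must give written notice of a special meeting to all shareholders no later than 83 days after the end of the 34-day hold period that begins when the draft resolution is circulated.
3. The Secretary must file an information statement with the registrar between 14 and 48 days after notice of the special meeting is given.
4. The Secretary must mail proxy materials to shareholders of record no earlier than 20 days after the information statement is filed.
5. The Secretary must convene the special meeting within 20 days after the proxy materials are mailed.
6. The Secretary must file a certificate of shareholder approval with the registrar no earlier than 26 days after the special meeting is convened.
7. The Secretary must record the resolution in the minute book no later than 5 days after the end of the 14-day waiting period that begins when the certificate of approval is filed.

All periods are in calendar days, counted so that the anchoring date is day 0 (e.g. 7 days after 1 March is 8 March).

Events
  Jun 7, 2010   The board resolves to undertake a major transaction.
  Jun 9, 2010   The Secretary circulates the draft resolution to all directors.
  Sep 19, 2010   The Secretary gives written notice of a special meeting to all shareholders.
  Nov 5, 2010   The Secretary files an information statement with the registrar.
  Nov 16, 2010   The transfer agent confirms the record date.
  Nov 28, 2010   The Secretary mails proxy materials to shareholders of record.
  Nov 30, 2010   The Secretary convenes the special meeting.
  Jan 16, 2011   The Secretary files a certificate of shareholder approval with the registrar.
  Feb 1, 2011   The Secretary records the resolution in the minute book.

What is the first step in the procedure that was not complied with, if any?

(1) due by Jun 7, 2010 + 5 days = Jun 12, 2010; Jun 9, 2010 is within that limit.
(2) due by Jul 13, 2010 + 83 days = Oct 4, 2010; completed Sep 19, 2010, before the deadline.
(3) the permitted window runs from Sep 19, 2010 + 14 = Oct 3, 2010 to Sep 19, 2010 + 48 = Nov 6, 2010; done Nov 5, 2010 — within the window.
(4) permitted from Nov 5, 2010 + 20 days = Nov 25, 2010 onward; Nov 28, 2010 is on or after that date.
(5) due by Nov 28, 2010 + 20 days = Dec 18, 2010; completed Nov 30, 2010, before the deadline.
(6) permitted from Nov 30, 2010 + 26 days = Dec 26, 2010 onward; done Jan 16, 2011, after the minimum wait.
(7) due by Jan 30, 2011 + 5 days = Feb 4, 2011; Feb 1, 2011 is within that limit.

None — every step was satisfied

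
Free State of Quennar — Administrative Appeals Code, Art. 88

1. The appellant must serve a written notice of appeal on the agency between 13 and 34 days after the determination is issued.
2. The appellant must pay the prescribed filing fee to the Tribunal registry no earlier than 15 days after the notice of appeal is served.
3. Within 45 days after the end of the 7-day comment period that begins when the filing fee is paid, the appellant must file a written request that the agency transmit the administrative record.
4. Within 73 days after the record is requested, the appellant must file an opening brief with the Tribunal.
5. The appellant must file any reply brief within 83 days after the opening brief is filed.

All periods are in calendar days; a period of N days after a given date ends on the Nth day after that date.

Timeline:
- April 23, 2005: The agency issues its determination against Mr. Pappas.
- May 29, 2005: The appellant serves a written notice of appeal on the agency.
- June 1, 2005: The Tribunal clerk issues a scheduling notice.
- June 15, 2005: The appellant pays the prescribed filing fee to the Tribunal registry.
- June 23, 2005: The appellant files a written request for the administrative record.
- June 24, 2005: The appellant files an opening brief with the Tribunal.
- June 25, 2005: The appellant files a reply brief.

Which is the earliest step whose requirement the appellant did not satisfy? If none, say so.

Step 1

Step 1 — 13 and 34 days from April 23, 2005 (when the determination is issued) are May 6, 2005 and May 27, 2005 respectively; done May 29, 2005 — 2 days after the window closed.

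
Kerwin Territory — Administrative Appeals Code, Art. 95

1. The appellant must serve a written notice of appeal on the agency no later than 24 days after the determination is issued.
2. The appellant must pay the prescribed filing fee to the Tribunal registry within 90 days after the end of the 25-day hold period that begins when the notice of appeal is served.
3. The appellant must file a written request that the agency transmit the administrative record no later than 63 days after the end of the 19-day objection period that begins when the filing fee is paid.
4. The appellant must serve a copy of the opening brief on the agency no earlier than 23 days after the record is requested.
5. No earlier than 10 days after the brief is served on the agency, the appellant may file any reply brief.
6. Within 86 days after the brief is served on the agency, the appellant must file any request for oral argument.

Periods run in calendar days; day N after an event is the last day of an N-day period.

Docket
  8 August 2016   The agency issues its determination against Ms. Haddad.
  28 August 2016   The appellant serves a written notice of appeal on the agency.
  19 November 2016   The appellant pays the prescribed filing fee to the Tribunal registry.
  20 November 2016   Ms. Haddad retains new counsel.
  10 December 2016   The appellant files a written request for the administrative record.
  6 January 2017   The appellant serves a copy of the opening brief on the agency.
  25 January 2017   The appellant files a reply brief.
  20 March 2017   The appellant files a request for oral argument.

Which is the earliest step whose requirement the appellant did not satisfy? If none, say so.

Step 1 — counting 24 days from 8 August 2016 (when the determination is issued) gives a deadline of 1 September 2016; completed 28 August 2016, before the deadline.
Step 2 — counting 90 days from 22 September 2016 (end of the 25-day hold period, which began when the notice of appeal is served on 28 August 2016) gives a deadline of 21 December 2016; done 19 November 2016 — timely.
Step 3 — counting 63 days from 8 December 2016 (end of the 19-day objection period, which began when the filing fee is paid on 19 November 2016) gives a deadline of 9 February 2017; done 10 December 2016 — timely.
Step 4 — must wait 23 days from 10 December 2016 (when the record is requested), so not before 2 January 2017; done 6 January 2017, after the minimum wait.
Step 5 — must wait 10 days from 6 January 2017 (when the brief is served on the agency), so not before 16 January 2017; done 25 January 2017, after the minimum wait.
Step 6 — counting 86 days from 6 January 2017 (when the brief is served on the agency) gives a deadline of 2 April 2017; 20 March 2017 is within that limit.

None — every step was satisfied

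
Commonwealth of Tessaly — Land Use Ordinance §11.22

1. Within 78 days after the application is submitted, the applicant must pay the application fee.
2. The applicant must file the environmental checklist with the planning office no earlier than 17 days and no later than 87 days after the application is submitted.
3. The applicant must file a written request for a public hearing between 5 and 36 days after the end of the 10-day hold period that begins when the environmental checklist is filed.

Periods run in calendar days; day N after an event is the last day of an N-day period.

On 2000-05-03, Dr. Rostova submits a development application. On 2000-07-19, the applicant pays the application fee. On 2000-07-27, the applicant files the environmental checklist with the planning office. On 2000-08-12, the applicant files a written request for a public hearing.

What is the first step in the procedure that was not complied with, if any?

Step 1 — counting 78 days from 2000-05-03 (when the application is submitted) gives a deadline of 2000-07-20; done 2000-07-19 — timely.
Step 2 — 17 and 87 days from 2000-05-03 (when the application is submitted) are 2000-05-20 and 2000-07-29 respectively; 2000-07-27 falls inside that range.
Step 3 — 5 and 36 days from 2000-08-06 (end of the 10-day hold period, which began when the environmental checklist is filed on 2000-07-27) are 2000-08-11 and 2000-09-11 respectively; done 2000-08-12, which is between those dates.

None — every step was satisfied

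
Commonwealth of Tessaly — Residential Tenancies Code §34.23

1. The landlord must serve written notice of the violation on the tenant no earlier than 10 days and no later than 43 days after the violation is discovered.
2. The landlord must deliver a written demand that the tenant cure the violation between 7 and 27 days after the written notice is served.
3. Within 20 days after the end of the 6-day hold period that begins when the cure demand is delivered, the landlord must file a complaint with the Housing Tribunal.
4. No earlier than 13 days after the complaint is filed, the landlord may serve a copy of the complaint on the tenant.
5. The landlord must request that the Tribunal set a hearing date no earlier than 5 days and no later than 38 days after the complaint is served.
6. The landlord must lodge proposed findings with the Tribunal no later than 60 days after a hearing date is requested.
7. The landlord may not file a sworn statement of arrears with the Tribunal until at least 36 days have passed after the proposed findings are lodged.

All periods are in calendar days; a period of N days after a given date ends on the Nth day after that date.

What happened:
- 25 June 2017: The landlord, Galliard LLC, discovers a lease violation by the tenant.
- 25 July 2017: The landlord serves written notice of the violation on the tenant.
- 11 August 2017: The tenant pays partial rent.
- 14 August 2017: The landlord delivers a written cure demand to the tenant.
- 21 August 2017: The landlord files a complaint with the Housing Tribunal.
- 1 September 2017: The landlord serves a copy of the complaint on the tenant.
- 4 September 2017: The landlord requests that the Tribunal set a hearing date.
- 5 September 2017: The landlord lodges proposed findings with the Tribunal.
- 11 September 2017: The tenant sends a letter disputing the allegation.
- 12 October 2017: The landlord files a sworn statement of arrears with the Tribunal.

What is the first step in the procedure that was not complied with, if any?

Step 1: the window is 10–43 days after 25 June 2017 (when the violation is discovered), so 5 July 2017 through 7 August 2017; 25 July 2017 falls inside that range.
Step 2: the window is 7–27 days after 25 July 2017 (when the written notice is served), so 1 August 2017 through 21 August 2017; 14 August 2017 falls inside that range.
Step 3: 20 days after 20 August 2017 (end of the 6-day hold period, which began when the cure demand is delivered on 14 August 2017) is 9 September 2017; 21 August 2017 is within that limit.
Step 4: the earliest permitted date is 13 days after 21 August 2017 (when the complaint is filed), i.e. 3 September 2017; done 1 September 2017 — 2 days too early.
No need to go further; step 4 was not satisfied.

Step 4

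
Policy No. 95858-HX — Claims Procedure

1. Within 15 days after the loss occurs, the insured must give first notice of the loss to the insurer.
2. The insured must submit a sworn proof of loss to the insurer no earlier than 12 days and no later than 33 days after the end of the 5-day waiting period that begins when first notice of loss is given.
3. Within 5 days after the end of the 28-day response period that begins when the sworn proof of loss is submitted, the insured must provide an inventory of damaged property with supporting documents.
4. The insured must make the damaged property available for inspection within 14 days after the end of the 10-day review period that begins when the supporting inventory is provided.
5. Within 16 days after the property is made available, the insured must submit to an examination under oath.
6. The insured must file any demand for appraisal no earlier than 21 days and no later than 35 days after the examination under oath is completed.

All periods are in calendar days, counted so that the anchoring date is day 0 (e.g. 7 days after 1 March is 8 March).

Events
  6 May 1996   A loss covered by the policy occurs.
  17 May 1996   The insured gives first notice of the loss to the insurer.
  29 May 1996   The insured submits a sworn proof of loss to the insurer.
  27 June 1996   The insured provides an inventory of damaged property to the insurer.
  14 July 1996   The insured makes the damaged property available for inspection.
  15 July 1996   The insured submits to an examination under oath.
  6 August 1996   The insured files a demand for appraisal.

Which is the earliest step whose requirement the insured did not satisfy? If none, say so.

Step 2

Step 1: 15 days after 6 May 1996 (when the loss occurs) is 21 May 1996; 17 May 1996 is within that limit.
Step 2: the window is 12–33 days after 22 May 1996 (end of the 5-day waiting period, which began when first notice of loss is given on 17 May 1996), so 3 June 1996 through 24 June 1996; done 29 May 1996 — 5 days before the window opened.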